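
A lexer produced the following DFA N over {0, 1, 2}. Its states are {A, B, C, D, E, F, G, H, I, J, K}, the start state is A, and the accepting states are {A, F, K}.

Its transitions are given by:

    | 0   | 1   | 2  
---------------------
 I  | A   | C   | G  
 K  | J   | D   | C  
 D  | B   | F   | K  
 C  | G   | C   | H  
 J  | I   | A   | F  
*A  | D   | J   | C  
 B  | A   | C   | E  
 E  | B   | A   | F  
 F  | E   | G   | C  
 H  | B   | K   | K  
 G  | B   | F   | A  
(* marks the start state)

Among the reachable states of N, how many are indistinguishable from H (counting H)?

5

Every state is reachable, so we keep all 11.
P0 = {A,F,K} | {B,C,D,E,G,H,I,J}.
On input 0, block {B,C,D,E,G,H,I,J} splits into {C,D,E,G,H,J} and {B,I}.
On input 0, block {C,D,E,G,H,J} splits into {D,E,G,H,J} and {C}.
No further refinement is possible. Final partition (4 blocks): {A,F,K} | {D,E,G,H,J} | {B,I} | {C}.
The equivalence class containing H is {D,E,G,H,J}, of size 5.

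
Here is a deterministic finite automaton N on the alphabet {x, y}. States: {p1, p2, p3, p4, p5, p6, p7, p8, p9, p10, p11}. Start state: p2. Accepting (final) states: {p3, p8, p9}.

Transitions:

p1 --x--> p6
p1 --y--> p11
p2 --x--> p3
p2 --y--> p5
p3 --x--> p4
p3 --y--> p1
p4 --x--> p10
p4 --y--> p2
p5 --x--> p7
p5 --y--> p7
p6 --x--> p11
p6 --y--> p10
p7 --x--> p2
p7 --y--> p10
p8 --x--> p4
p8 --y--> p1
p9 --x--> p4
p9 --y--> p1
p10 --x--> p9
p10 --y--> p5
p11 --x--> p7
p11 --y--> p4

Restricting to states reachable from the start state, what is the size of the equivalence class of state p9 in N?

First remove the unreachable states {p8}; 10 states remain.
P0 = {p3,p9} | {p1,p2,p4,p5,p6,p7,p10,p11}.
Refine {p1,p2,p4,p5,p6,p7,p10,p11} on symbol x: members go to different blocks, giving {p1,p4,p5,p6,p7,p11} and {p2,p10}.
Refine {p1,p4,p5,p6,p7,p11} on symbol x: members go to different blocks, giving {p1,p5,p6,p11} and {p4,p7}.
Refine {p1,p5,p6,p11} on symbol x: members go to different blocks, giving {p1,p6} and {p5,p11}.
Refine {p1,p6} on symbol x: members go to different blocks, giving {p1} and {p6}.
Stable partition: {p3,p9} | {p1} | {p2,p10} | {p4,p7} | {p5,p11} | {p6} — 6 equivalence classes.
The equivalence class containing p9 is {p3,p9}, of size 2.

2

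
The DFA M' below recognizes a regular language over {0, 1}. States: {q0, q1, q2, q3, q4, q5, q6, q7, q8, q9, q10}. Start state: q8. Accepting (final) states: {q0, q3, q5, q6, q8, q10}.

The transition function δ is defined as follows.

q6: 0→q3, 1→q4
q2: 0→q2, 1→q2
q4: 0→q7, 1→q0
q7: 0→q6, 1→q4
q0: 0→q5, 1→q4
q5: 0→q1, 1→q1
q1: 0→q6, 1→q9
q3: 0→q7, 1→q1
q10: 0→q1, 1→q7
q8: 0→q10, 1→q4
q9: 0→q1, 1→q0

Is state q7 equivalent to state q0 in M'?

No

States {q2} cannot be reached from the start state, so discard them.
Initial partition by acceptance: {q0,q3,q5,q6,q8,q10} | {q1,q4,q7,q9}.
Refine {q0,q3,q5,q6,q8,q10} on symbol 0: members go to different blocks, giving {q0,q6,q8} and {q3,q5,q10}.
Refine {q1,q4,q7,q9} on symbol 0: members go to different blocks, giving {q1,q7} and {q4,q9}.
No further refinement is possible. Final partition (4 blocks): {q0,q6,q8} | {q1,q7} | {q3,q5,q10} | {q4,q9}.
q7 and q0 end up in different blocks, so they are distinguishable. For instance, the string 'ε' is accepted from only q0.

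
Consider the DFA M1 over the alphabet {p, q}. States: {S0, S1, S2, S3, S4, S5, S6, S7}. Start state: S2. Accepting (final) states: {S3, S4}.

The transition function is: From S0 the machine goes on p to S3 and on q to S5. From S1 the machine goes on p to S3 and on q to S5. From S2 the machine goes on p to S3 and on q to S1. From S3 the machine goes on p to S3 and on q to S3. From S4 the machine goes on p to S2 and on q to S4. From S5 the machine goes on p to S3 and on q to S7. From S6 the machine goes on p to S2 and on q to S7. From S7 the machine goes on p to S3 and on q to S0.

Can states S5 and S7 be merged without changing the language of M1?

Yes

Reachable states from the start: {S0,S1,S2,S3,S5,S7}. Unreachable: {S4,S6} — drop them.
P0 = {S3} | {S0,S1,S2,S5,S7}.
No further refinement is possible. Final partition (2 blocks): {S3} | {S0,S1,S2,S5,S7}.
S5 and S7 lie in the same block of the stable partition, so they are equivalent — no string distinguishes them.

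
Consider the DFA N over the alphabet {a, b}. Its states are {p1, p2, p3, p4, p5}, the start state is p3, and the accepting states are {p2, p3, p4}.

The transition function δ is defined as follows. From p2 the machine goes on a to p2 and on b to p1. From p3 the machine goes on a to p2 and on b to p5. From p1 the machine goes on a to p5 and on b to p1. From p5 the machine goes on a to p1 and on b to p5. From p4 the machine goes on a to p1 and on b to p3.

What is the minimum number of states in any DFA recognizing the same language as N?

2

Reachable states from the start: {p1,p2,p3,p5}. Unreachable: {p4} — drop them.
Initial partition by acceptance: {p2,p3} | {p1,p5}.
Stable partition: {p2,p3} | {p1,p5} — 2 equivalence classes.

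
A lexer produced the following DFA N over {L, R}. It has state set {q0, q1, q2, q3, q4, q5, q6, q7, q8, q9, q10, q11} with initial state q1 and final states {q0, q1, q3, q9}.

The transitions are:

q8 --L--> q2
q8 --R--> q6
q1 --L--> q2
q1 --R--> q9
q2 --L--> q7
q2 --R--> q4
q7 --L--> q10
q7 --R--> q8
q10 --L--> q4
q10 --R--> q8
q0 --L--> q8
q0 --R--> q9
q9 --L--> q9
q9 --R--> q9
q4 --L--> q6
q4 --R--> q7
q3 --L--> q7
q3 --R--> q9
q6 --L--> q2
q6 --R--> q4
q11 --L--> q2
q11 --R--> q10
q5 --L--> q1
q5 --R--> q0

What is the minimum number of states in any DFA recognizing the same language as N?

First remove the unreachable states {q0,q3,q5,q11}; 8 states remain.
P0 = {q1,q9} | {q2,q4,q6,q7,q8,q10}.
Refine {q1,q9} on symbol L: members go to different blocks, giving {q1} and {q9}.
The partition is now stable with 3 blocks: {q1} | {q2,q4,q6,q7,q8,q10} | {q9}.

3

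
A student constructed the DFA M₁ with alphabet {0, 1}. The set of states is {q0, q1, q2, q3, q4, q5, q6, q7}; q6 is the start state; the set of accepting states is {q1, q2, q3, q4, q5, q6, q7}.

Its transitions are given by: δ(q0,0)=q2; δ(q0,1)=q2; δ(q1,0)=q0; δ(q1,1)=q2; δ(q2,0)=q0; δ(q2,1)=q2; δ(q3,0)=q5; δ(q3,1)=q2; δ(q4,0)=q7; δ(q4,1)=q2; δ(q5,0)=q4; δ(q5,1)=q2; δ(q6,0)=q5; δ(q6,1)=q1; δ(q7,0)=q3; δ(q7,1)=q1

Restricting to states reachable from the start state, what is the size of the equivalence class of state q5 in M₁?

5

Start with accepting vs non-accepting: {q1,q2,q3,q4,q5,q6,q7} | {q0}.
Refine {q1,q2,q3,q4,q5,q6,q7} on symbol 0: members go to different blocks, giving {q3,q4,q5,q6,q7} and {q1,q2}.
The partition is now stable with 3 blocks: {q3,q4,q5,q6,q7} | {q0} | {q1,q2}.
State q5 belongs to the block {q3,q4,q5,q6,q7}, which has 5 states.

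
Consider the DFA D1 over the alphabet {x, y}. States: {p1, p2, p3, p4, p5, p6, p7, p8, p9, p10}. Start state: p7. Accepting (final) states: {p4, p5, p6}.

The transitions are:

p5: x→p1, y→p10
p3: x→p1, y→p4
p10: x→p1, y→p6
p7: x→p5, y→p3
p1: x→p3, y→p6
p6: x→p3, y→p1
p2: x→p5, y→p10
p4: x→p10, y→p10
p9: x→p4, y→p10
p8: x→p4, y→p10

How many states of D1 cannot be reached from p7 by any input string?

No path from p7 leads to p2, p8, p9; the other 7 states are all reachable.

3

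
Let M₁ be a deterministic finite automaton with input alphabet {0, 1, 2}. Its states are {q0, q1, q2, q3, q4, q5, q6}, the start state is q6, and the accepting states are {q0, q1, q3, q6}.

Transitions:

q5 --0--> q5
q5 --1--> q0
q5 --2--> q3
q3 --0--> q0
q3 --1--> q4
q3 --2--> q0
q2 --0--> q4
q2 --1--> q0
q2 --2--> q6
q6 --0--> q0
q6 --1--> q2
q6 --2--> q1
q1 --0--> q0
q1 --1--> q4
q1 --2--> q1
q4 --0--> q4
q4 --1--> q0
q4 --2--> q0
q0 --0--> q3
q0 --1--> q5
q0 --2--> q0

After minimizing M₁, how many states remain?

P0 = {q0,q1,q3,q6} | {q2,q4,q5}.
No further refinement is possible. Final partition (2 blocks): {q0,q1,q3,q6} | {q2,q4,q5}.

2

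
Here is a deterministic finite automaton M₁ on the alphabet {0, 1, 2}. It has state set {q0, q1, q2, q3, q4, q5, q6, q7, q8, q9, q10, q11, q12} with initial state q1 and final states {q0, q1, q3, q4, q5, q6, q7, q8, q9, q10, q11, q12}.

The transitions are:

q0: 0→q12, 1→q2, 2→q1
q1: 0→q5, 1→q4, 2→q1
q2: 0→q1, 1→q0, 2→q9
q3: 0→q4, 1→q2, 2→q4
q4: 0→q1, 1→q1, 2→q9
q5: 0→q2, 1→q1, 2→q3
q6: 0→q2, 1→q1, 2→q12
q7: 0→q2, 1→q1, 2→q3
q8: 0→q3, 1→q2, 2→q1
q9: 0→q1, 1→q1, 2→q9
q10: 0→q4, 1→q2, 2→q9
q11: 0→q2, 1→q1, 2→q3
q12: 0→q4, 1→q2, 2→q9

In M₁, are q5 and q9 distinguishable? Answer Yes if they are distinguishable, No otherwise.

Reachable states from the start: {q0,q1,q2,q3,q4,q5,q9,q12}. Unreachable: {q6,q7,q8,q10,q11} — drop them.
P0 = {q0,q1,q3,q4,q5,q9,q12} | {q2}.
Split {q0,q1,q3,q4,q5,q9,q12} by δ(·,0) → {q0,q1,q3,q4,q9,q12} and {q5}.
Refine {q0,q1,q3,q4,q9,q12} on symbol 0: members go to different blocks, giving {q0,q3,q4,q9,q12} and {q1}.
Refine {q0,q3,q4,q9,q12} on symbol 0: members go to different blocks, giving {q0,q3,q12} and {q4,q9}.
On input 0, block {q0,q3,q12} splits into {q3,q12} and {q0}.
The partition is now stable with 6 blocks: {q3,q12} | {q2} | {q5} | {q1} | {q4,q9} | {q0}.
q5 and q9 end up in different blocks, so they are distinguishable. For instance, the string '0' is accepted from only q9.

Yes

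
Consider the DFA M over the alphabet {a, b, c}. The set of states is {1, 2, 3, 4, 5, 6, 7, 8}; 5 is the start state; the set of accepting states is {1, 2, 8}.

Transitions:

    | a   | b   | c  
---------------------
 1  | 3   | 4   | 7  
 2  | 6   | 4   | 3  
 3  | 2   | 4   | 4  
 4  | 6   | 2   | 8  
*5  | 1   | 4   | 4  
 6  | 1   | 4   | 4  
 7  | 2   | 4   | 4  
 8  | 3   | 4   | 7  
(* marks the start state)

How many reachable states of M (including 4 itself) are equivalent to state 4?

1

All states are reachable from the start state.
Initial partition by acceptance: {1,2,8} | {3,4,5,6,7}.
Refine {3,4,5,6,7} on symbol a: members go to different blocks, giving {3,5,6,7} and {4}.
No further refinement is possible. Final partition (3 blocks): {1,2,8} | {3,5,6,7} | {4}.
The equivalence class containing 4 is {4}, of size 1.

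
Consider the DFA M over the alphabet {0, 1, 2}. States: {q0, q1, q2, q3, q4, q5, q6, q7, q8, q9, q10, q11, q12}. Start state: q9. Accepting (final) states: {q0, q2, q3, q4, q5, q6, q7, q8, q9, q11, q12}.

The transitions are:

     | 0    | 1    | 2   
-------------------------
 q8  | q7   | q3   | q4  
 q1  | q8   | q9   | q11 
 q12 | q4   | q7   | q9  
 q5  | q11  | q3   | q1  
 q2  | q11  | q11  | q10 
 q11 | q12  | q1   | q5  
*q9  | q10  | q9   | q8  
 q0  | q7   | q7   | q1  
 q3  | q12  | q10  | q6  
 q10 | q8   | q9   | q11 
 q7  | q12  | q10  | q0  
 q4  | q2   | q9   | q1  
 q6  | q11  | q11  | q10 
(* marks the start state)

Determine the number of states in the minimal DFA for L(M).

7

Start with accepting vs non-accepting: {q0,q2,q3,q4,q5,q6,q7,q8,q9,q11,q12} | {q1,q10}.
Split {q0,q2,q3,q4,q5,q6,q7,q8,q9,q11,q12} by δ(·,0) → {q0,q2,q3,q4,q5,q6,q7,q8,q11,q12} and {q9}.
On input 1, block {q0,q2,q3,q4,q5,q6,q7,q8,q11,q12} splits into {q0,q2,q5,q6,q8,q12} and {q3,q7,q11} and {q4}.
Split {q0,q2,q5,q6,q8,q12} by δ(·,0) → {q0,q2,q5,q6,q8} and {q12}.
Refine {q0,q2,q5,q6,q8} on symbol 2: members go to different blocks, giving {q0,q2,q5,q6} and {q8}.
The partition is now stable with 7 blocks: {q0,q2,q5,q6} | {q1,q10} | {q9} | {q3,q7,q11} | {q4} | {q12} | {q8}.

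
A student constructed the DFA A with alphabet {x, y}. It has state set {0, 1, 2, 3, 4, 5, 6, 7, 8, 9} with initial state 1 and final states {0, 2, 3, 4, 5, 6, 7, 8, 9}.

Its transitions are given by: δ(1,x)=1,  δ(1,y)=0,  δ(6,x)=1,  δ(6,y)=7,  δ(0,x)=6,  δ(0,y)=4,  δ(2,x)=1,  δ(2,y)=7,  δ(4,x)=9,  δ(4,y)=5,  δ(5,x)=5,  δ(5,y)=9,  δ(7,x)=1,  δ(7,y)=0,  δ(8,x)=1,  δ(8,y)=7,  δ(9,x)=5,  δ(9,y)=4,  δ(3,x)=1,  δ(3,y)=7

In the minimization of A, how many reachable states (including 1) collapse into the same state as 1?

States {2,3,8} cannot be reached from the start state, so discard them.
Start with accepting vs non-accepting: {0,4,5,6,7,9} | {1}.
On input x, block {0,4,5,6,7,9} splits into {0,4,5,9} and {6,7}.
On input x, block {0,4,5,9} splits into {4,5,9} and {0}.
Split {6,7} by δ(·,y) → {6} and {7}.
No further refinement is possible. Final partition (5 blocks): {4,5,9} | {1} | {6} | {0} | {7}.
State 1 belongs to the block {1}, which has 1 states.

1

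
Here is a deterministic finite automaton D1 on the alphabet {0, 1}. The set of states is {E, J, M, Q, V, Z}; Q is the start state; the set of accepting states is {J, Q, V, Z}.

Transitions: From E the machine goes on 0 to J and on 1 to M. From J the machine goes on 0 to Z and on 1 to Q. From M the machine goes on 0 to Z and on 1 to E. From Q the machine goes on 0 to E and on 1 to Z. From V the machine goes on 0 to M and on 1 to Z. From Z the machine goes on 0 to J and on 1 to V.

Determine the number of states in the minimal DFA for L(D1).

Every state is reachable, so we keep all 6.
P0 = {J,Q,V,Z} | {E,M}.
On input 0, block {J,Q,V,Z} splits into {J,Z} and {Q,V}.
The partition is now stable with 3 blocks: {J,Z} | {E,M} | {Q,V}.

3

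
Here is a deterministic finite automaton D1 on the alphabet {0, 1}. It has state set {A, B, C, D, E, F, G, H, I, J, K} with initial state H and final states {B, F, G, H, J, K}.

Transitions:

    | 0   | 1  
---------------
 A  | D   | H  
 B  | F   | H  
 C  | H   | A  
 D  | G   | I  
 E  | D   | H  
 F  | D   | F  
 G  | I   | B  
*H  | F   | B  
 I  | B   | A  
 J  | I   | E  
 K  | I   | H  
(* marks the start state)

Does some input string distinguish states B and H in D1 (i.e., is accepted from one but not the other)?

No

Reachable states from the start: {A,B,D,F,G,H,I}. Unreachable: {C,E,J,K} — drop them.
P0 = {B,F,G,H} | {A,D,I}.
On input 0, block {B,F,G,H} splits into {B,H} and {F,G}.
Split {A,D,I} by δ(·,0) → {A} and {D} and {I}.
On input 0, block {F,G} splits into {F} and {G}.
Stable partition: {B,H} | {A} | {F} | {D} | {I} | {G} — 6 equivalence classes.
B and H lie in the same block of the stable partition, so they are equivalent — no string distinguishes them.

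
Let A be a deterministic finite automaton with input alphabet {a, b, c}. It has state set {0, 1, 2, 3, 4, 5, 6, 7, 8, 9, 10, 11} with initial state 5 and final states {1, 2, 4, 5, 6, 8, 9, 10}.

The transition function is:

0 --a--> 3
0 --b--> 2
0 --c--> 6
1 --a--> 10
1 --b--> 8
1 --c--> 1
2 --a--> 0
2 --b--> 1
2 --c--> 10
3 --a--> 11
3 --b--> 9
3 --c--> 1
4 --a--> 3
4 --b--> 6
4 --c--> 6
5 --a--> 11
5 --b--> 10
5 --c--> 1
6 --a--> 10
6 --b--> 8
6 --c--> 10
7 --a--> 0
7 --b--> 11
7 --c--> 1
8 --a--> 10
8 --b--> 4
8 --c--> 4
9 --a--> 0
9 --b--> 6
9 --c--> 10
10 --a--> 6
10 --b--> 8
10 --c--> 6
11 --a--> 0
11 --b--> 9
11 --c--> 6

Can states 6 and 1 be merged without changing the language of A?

Yes

Reachable states from the start: {0,1,2,3,4,5,6,8,9,10,11}. Unreachable: {7} — drop them.
P0 = {1,2,4,5,6,8,9,10} | {0,3,11}.
On input a, block {1,2,4,5,6,8,9,10} splits into {1,6,8,10} and {2,4,5,9}.
Refine {1,6,8,10} on symbol b: members go to different blocks, giving {1,6,10} and {8}.
Stable partition: {1,6,10} | {0,3,11} | {2,4,5,9} | {8} — 4 equivalence classes.
6 and 1 lie in the same block of the stable partition, so they are equivalent — no string distinguishes them.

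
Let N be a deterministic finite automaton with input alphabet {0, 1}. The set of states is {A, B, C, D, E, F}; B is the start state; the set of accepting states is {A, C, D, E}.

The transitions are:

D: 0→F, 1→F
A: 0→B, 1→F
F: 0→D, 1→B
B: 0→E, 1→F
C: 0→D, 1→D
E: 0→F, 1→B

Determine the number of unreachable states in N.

Starting at B and following transitions, the reachable set is {B, D, E, F}. That leaves A, C unreachable — 2 in total.

2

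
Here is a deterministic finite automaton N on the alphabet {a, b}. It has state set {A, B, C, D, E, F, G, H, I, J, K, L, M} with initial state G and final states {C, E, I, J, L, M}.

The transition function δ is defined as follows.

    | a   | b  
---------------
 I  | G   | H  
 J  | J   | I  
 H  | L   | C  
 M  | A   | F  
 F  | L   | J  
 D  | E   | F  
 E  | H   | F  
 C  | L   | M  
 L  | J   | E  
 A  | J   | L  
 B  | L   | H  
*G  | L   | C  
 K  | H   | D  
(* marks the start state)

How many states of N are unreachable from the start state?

3

BFS from G reaches {A, C, E, F, G, H, I, J, L, M}; the 3 state(s) B, D, K are never visited.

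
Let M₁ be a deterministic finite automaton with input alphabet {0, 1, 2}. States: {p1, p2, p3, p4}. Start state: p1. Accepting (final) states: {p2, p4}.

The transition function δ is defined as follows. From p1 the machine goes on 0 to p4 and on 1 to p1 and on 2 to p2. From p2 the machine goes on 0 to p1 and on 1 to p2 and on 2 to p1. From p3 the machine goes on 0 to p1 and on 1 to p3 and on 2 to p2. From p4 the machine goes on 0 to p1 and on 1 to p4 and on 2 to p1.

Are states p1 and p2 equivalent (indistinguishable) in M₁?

First remove the unreachable states {p3}; 3 states remain.
Initial partition by acceptance: {p2,p4} | {p1}.
Stable partition: {p2,p4} | {p1} — 2 equivalence classes.
p1 and p2 end up in different blocks, so they are distinguishable. For instance, the string 'ε' is accepted from only p2.

No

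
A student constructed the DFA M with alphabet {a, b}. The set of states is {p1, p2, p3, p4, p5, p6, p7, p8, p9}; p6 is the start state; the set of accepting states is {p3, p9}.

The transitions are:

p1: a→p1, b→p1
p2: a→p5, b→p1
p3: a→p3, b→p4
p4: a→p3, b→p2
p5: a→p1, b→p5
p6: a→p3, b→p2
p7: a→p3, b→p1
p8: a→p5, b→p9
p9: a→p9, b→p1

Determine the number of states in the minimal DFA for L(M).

3

First remove the unreachable states {p7,p8,p9}; 6 states remain.
Initial partition by acceptance: {p3} | {p1,p2,p4,p5,p6}.
Split {p1,p2,p4,p5,p6} by δ(·,a) → {p1,p2,p5} and {p4,p6}.
No further refinement is possible. Final partition (3 blocks): {p3} | {p1,p2,p5} | {p4,p6}.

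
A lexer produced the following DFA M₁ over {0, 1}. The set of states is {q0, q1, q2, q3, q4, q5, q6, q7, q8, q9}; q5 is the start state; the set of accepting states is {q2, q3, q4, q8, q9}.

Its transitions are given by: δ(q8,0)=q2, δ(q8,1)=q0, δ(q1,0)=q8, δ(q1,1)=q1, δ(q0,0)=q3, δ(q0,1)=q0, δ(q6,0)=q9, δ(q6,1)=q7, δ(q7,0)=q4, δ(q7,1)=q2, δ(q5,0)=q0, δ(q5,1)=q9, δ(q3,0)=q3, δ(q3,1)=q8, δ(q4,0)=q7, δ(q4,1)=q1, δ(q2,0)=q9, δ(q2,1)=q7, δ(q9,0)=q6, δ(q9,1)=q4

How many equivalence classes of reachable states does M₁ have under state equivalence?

10

All states are reachable from the start state.
P0 = {q2,q3,q4,q8,q9} | {q0,q1,q5,q6,q7}.
On input 0, block {q2,q3,q4,q8,q9} splits into {q2,q3,q8} and {q4,q9}.
Refine {q2,q3,q8} on symbol 0: members go to different blocks, giving {q3,q8} and {q2}.
Refine {q3,q8} on symbol 0: members go to different blocks, giving {q3} and {q8}.
Refine {q0,q1,q5,q6,q7} on symbol 0: members go to different blocks, giving {q6,q7} and {q0} and {q1} and {q5}.
Split {q6,q7} by δ(·,1) → {q6} and {q7}.
Refine {q4,q9} on symbol 0: members go to different blocks, giving {q4} and {q9}.
The partition is now stable with 10 blocks: {q3} | {q6} | {q4} | {q2} | {q8} | {q0} | {q1} | {q5} | {q7} | {q9}.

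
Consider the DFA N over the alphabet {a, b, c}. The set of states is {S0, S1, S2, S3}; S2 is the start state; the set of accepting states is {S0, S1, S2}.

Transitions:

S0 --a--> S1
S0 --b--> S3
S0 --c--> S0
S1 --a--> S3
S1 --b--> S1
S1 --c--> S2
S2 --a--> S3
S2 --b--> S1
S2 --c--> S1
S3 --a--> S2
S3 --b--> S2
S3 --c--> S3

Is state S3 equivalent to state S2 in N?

First remove the unreachable states {S0}; 3 states remain.
P0 = {S1,S2} | {S3}.
The partition is now stable with 2 blocks: {S1,S2} | {S3}.
S3 and S2 end up in different blocks, so they are distinguishable. For instance, the string 'ε' is accepted from only S2.

No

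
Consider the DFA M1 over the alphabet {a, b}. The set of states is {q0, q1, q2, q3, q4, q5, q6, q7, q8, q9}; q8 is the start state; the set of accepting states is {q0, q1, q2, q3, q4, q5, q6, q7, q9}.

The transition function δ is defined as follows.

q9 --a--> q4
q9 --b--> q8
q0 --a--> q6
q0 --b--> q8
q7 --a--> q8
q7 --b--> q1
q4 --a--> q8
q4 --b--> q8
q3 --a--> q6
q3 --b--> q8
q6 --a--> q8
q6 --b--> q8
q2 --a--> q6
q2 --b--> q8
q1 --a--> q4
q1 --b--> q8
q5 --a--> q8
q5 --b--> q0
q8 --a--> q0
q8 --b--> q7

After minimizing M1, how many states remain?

States {q2,q3,q5,q9} cannot be reached from the start state, so discard them.
Initial partition by acceptance: {q0,q1,q4,q6,q7} | {q8}.
Split {q0,q1,q4,q6,q7} by δ(·,a) → {q4,q6,q7} and {q0,q1}.
On input b, block {q4,q6,q7} splits into {q4,q6} and {q7}.
The partition is now stable with 4 blocks: {q4,q6} | {q8} | {q0,q1} | {q7}.

4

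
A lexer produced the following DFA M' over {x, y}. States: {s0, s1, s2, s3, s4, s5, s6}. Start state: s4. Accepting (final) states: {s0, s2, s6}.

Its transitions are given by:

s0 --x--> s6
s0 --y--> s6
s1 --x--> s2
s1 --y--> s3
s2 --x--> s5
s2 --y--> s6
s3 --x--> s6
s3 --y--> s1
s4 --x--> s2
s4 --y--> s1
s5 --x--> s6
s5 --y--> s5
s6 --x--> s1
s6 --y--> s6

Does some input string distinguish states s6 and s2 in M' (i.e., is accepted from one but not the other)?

States {s0} cannot be reached from the start state, so discard them.
P0 = {s2,s6} | {s1,s3,s4,s5}.
Stable partition: {s2,s6} | {s1,s3,s4,s5} — 2 equivalence classes.
s6 and s2 lie in the same block of the stable partition, so they are equivalent — no string distinguishes them.

No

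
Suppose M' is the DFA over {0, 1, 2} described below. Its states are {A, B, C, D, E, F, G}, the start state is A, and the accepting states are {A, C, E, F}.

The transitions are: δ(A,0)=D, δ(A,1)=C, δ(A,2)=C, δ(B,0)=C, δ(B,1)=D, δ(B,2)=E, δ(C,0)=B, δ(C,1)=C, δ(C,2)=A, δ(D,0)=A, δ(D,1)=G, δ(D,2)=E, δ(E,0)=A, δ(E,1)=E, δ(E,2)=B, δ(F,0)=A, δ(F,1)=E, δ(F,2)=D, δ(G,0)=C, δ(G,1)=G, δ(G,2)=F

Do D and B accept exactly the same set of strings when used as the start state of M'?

All states are reachable from the start state.
Initial partition by acceptance: {A,C,E,F} | {B,D,G}.
Refine {A,C,E,F} on symbol 0: members go to different blocks, giving {A,C} and {E,F}.
No further refinement is possible. Final partition (3 blocks): {A,C} | {B,D,G} | {E,F}.
D and B lie in the same block of the stable partition, so they are equivalent — no string distinguishes them.

Yes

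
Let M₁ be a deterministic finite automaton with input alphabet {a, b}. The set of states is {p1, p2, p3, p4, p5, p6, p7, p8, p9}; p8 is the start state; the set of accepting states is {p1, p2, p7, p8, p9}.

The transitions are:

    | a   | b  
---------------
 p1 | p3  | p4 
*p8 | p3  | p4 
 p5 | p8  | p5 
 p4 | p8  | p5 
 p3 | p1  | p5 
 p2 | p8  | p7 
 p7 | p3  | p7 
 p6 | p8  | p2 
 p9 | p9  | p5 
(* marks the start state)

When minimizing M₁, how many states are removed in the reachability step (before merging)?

Starting at p8 and following transitions, the reachable set is {p1, p3, p4, p5, p8}. That leaves p2, p6, p7, p9 unreachable — 4 in total.

4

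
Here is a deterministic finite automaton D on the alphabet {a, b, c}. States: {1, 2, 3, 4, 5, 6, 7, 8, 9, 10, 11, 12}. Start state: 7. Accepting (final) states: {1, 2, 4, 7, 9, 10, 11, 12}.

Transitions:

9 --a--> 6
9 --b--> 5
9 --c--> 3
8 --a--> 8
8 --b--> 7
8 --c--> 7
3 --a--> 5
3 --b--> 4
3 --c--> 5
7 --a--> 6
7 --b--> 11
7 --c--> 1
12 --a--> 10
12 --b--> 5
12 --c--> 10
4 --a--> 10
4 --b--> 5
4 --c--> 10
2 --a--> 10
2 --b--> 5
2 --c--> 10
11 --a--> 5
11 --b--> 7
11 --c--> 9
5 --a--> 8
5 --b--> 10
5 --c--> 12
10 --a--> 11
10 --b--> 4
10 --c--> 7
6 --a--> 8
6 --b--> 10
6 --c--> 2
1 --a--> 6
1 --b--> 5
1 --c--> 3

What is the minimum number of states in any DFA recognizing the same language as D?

Start with accepting vs non-accepting: {1,2,4,7,9,10,11,12} | {3,5,6,8}.
Split {1,2,4,7,9,10,11,12} by δ(·,a) → {1,7,9,11} and {2,4,10,12}.
On input b, block {1,7,9,11} splits into {1,9} and {7,11}.
Split {3,5,6,8} by δ(·,b) → {3,5,6} and {8}.
Refine {3,5,6} on symbol a: members go to different blocks, giving {5,6} and {3}.
On input a, block {2,4,10,12} splits into {2,4,12} and {10}.
The partition is now stable with 7 blocks: {1,9} | {5,6} | {2,4,12} | {7,11} | {8} | {3} | {10}.

7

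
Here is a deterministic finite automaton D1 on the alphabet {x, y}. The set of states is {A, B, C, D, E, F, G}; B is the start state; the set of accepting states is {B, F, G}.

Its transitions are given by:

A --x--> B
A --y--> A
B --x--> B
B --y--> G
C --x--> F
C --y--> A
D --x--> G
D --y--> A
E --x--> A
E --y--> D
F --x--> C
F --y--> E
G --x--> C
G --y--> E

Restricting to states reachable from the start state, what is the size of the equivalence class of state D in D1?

P0 = {B,F,G} | {A,C,D,E}.
Refine {B,F,G} on symbol x: members go to different blocks, giving {F,G} and {B}.
Refine {A,C,D,E} on symbol x: members go to different blocks, giving {C,D} and {A} and {E}.
Stable partition: {F,G} | {C,D} | {B} | {A} | {E} — 5 equivalence classes.
State D belongs to the block {C,D}, which has 2 states.

2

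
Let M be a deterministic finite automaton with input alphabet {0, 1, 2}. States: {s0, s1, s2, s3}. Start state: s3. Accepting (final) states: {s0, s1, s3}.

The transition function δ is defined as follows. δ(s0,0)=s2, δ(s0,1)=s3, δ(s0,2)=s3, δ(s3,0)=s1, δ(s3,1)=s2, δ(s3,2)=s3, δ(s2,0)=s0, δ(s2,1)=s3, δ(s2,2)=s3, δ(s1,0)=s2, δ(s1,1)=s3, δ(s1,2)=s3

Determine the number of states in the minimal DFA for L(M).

All states are reachable from the start state.
P0 = {s0,s1,s3} | {s2}.
Refine {s0,s1,s3} on symbol 0: members go to different blocks, giving {s0,s1} and {s3}.
No further refinement is possible. Final partition (3 blocks): {s0,s1} | {s2} | {s3}.

3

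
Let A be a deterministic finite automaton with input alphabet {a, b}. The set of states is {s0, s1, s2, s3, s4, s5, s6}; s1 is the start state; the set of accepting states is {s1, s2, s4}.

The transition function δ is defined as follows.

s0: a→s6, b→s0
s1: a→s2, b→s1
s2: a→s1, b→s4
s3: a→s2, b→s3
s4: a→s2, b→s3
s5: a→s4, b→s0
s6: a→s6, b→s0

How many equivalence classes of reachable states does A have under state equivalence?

Reachable states from the start: {s1,s2,s3,s4}. Unreachable: {s0,s5,s6} — drop them.
Start with accepting vs non-accepting: {s1,s2,s4} | {s3}.
On input b, block {s1,s2,s4} splits into {s1,s2} and {s4}.
Split {s1,s2} by δ(·,b) → {s1} and {s2}.
No further refinement is possible. Final partition (4 blocks): {s1} | {s3} | {s4} | {s2}.

4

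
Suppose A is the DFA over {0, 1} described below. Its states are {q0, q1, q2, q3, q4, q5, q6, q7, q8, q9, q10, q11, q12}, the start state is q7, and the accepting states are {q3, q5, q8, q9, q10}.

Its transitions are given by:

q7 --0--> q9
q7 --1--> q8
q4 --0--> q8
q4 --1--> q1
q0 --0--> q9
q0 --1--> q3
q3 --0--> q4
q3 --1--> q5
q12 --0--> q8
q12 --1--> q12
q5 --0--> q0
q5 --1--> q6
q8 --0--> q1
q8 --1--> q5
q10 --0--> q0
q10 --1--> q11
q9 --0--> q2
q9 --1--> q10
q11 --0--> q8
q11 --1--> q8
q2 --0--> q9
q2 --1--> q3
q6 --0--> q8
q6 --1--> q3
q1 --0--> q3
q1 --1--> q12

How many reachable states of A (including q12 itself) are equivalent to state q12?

3

All states are reachable from the start state.
Start with accepting vs non-accepting: {q3,q5,q8,q9,q10} | {q0,q1,q2,q4,q6,q7,q11,q12}.
On input 1, block {q3,q5,q8,q9,q10} splits into {q3,q8,q9} and {q5,q10}.
Split {q0,q1,q2,q4,q6,q7,q11,q12} by δ(·,1) → {q0,q2,q6,q7,q11} and {q1,q4,q12}.
On input 0, block {q3,q8,q9} splits into {q3,q8} and {q9}.
On input 0, block {q0,q2,q6,q7,q11} splits into {q0,q2,q7} and {q6,q11}.
No further refinement is possible. Final partition (6 blocks): {q3,q8} | {q0,q2,q7} | {q5,q10} | {q1,q4,q12} | {q9} | {q6,q11}.
The equivalence class containing q12 is {q1,q4,q12}, of size 3.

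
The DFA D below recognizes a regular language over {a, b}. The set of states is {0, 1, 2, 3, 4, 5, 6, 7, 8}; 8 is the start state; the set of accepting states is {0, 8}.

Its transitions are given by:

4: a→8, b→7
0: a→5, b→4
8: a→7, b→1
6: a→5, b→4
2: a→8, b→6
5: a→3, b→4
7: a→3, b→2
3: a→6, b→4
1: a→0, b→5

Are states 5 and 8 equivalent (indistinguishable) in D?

Every state is reachable, so we keep all 9.
P0 = {0,8} | {1,2,3,4,5,6,7}.
On input a, block {1,2,3,4,5,6,7} splits into {3,5,6,7} and {1,2,4}.
Stable partition: {0,8} | {3,5,6,7} | {1,2,4} — 3 equivalence classes.
5 and 8 end up in different blocks, so they are distinguishable. For instance, the string 'ε' is accepted from only 8.

No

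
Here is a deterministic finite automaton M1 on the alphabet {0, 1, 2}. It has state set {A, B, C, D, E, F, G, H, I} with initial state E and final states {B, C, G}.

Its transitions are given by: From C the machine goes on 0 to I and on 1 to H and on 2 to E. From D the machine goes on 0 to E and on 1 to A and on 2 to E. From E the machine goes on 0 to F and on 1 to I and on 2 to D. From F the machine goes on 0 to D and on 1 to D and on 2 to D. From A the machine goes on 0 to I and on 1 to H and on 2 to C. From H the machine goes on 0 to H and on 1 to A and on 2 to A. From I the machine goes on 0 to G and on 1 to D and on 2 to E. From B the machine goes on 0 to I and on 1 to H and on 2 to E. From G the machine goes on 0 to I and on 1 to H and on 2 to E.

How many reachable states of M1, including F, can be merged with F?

First remove the unreachable states {B}; 8 states remain.
P0 = {C,G} | {A,D,E,F,H,I}.
Split {A,D,E,F,H,I} by δ(·,0) → {A,D,E,F,H} and {I}.
Split {A,D,E,F,H} by δ(·,0) → {D,E,F,H} and {A}.
Split {D,E,F,H} by δ(·,1) → {D,H} and {E} and {F}.
On input 0, block {D,H} splits into {D} and {H}.
Stable partition: {C,G} | {D} | {I} | {A} | {E} | {F} | {H} — 7 equivalence classes.
State F belongs to the block {F}, which has 1 states.

1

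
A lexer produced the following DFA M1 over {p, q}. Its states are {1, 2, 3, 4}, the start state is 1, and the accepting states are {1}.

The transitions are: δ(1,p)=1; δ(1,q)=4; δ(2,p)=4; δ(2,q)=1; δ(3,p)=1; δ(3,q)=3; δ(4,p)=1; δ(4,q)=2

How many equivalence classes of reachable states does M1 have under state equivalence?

3

States {3} cannot be reached from the start state, so discard them.
Start with accepting vs non-accepting: {1} | {2,4}.
On input p, block {2,4} splits into {2} and {4}.
No further refinement is possible. Final partition (3 blocks): {1} | {2} | {4}.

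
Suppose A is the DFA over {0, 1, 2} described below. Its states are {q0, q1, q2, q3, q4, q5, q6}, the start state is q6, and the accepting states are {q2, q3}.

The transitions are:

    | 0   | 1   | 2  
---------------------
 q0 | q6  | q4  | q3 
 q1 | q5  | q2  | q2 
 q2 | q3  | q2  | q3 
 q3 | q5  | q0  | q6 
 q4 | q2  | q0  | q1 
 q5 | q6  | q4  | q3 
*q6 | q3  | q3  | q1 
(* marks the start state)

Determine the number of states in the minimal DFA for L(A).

P0 = {q2,q3} | {q0,q1,q4,q5,q6}.
On input 0, block {q2,q3} splits into {q2} and {q3}.
On input 0, block {q0,q1,q4,q5,q6} splits into {q0,q1,q5} and {q4} and {q6}.
Refine {q0,q1,q5} on symbol 0: members go to different blocks, giving {q0,q5} and {q1}.
The partition is now stable with 6 blocks: {q2} | {q0,q5} | {q3} | {q4} | {q6} | {q1}.

6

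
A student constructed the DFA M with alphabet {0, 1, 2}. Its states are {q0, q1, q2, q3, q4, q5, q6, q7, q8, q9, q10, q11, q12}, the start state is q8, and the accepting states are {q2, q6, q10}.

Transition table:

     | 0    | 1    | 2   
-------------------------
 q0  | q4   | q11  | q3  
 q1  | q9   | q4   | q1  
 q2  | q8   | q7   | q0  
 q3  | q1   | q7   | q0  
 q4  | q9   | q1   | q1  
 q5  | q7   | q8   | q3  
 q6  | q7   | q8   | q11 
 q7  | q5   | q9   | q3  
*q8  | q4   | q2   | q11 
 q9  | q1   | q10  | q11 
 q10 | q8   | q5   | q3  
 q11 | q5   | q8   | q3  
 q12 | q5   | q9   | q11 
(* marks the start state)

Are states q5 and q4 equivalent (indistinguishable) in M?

States {q6,q12} cannot be reached from the start state, so discard them.
P0 = {q2,q10} | {q0,q1,q3,q4,q5,q7,q8,q9,q11}.
Split {q0,q1,q3,q4,q5,q7,q8,q9,q11} by δ(·,1) → {q0,q1,q3,q4,q5,q7,q11} and {q8,q9}.
Refine {q0,q1,q3,q4,q5,q7,q11} on symbol 0: members go to different blocks, giving {q0,q3,q5,q7,q11} and {q1,q4}.
Refine {q0,q3,q5,q7,q11} on symbol 0: members go to different blocks, giving {q5,q7,q11} and {q0,q3}.
The partition is now stable with 5 blocks: {q2,q10} | {q5,q7,q11} | {q8,q9} | {q1,q4} | {q0,q3}.
q5 and q4 end up in different blocks, so they are distinguishable. For instance, the string '01' is accepted from only q4.

No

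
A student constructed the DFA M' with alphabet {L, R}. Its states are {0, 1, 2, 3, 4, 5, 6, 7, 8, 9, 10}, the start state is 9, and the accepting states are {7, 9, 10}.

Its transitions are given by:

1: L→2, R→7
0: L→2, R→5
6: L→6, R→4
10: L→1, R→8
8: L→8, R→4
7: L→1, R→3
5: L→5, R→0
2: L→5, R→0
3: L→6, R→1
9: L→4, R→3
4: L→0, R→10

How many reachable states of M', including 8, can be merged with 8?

All states are reachable from the start state.
Start with accepting vs non-accepting: {7,9,10} | {0,1,2,3,4,5,6,8}.
Split {0,1,2,3,4,5,6,8} by δ(·,R) → {0,2,3,5,6,8} and {1,4}.
Split {0,2,3,5,6,8} by δ(·,R) → {0,2,5} and {3,6,8}.
Stable partition: {7,9,10} | {0,2,5} | {1,4} | {3,6,8} — 4 equivalence classes.
State 8 belongs to the block {3,6,8}, which has 3 states.

3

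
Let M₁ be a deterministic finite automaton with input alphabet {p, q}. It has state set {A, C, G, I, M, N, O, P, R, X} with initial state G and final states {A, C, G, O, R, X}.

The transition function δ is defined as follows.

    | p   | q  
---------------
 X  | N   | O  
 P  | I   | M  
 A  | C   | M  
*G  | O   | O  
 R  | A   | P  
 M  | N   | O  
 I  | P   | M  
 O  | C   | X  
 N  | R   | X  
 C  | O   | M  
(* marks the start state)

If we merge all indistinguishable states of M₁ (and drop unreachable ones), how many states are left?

9

Every state is reachable, so we keep all 10.
Start with accepting vs non-accepting: {A,C,G,O,R,X} | {I,M,N,P}.
On input p, block {A,C,G,O,R,X} splits into {A,C,G,O,R} and {X}.
Split {A,C,G,O,R} by δ(·,q) → {A,C,R} and {O} and {G}.
Refine {A,C,R} on symbol p: members go to different blocks, giving {A,R} and {C}.
Refine {A,R} on symbol p: members go to different blocks, giving {R} and {A}.
On input p, block {I,M,N,P} splits into {I,M,P} and {N}.
On input p, block {I,M,P} splits into {I,P} and {M}.
No further refinement is possible. Final partition (9 blocks): {R} | {I,P} | {X} | {O} | {G} | {C} | {A} | {N} | {M}.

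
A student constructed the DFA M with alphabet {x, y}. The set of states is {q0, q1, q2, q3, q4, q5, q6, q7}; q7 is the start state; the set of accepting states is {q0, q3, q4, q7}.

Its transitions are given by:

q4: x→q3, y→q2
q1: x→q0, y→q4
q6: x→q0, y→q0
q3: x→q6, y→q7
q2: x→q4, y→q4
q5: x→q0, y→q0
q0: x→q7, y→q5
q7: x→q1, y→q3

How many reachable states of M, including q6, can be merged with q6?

All states are reachable from the start state.
Start with accepting vs non-accepting: {q0,q3,q4,q7} | {q1,q2,q5,q6}.
Refine {q0,q3,q4,q7} on symbol x: members go to different blocks, giving {q0,q4} and {q3,q7}.
Stable partition: {q0,q4} | {q1,q2,q5,q6} | {q3,q7} — 3 equivalence classes.
State q6 belongs to the block {q1,q2,q5,q6}, which has 4 states.

4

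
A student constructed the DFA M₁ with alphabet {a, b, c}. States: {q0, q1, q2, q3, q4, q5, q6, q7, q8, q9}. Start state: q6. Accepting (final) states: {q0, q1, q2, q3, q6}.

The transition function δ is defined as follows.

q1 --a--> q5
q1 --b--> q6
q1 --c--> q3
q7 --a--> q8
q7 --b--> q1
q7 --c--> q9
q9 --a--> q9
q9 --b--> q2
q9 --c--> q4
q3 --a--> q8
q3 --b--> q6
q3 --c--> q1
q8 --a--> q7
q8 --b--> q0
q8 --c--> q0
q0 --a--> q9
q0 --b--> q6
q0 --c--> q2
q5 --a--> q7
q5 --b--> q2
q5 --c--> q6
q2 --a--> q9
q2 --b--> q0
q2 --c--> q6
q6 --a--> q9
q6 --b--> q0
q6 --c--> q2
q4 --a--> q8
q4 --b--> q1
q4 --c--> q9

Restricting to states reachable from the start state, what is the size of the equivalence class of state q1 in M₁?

2

All states are reachable from the start state.
Start with accepting vs non-accepting: {q0,q1,q2,q3,q6} | {q4,q5,q7,q8,q9}.
On input c, block {q4,q5,q7,q8,q9} splits into {q4,q7,q9} and {q5,q8}.
On input a, block {q0,q1,q2,q3,q6} splits into {q0,q2,q6} and {q1,q3}.
Split {q4,q7,q9} by δ(·,a) → {q4,q7} and {q9}.
No further refinement is possible. Final partition (5 blocks): {q0,q2,q6} | {q4,q7} | {q5,q8} | {q1,q3} | {q9}.
The equivalence class containing q1 is {q1,q3}, of size 2.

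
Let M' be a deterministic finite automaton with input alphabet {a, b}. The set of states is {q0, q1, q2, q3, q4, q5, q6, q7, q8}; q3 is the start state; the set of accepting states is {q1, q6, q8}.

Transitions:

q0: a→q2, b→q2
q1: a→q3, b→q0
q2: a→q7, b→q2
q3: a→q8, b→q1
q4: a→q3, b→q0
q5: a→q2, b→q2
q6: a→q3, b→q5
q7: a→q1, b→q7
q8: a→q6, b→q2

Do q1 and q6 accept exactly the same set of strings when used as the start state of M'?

Reachable states from the start: {q0,q1,q2,q3,q5,q6,q7,q8}. Unreachable: {q4} — drop them.
P0 = {q1,q6,q8} | {q0,q2,q3,q5,q7}.
Split {q1,q6,q8} by δ(·,a) → {q1,q6} and {q8}.
Split {q0,q2,q3,q5,q7} by δ(·,a) → {q0,q2,q5} and {q3} and {q7}.
Split {q0,q2,q5} by δ(·,a) → {q0,q5} and {q2}.
No further refinement is possible. Final partition (6 blocks): {q1,q6} | {q0,q5} | {q8} | {q3} | {q7} | {q2}.
q1 and q6 lie in the same block of the stable partition, so they are equivalent — no string distinguishes them.

Yes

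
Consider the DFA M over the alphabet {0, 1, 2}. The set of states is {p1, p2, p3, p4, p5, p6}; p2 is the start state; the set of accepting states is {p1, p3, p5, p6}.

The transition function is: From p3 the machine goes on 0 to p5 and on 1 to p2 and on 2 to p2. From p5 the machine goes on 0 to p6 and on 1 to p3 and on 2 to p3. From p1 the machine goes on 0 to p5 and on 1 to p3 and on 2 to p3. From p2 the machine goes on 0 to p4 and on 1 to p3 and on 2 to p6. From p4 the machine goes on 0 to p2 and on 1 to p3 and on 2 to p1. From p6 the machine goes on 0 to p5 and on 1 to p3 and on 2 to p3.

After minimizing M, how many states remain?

Every state is reachable, so we keep all 6.
Initial partition by acceptance: {p1,p3,p5,p6} | {p2,p4}.
Refine {p1,p3,p5,p6} on symbol 1: members go to different blocks, giving {p1,p5,p6} and {p3}.
Stable partition: {p1,p5,p6} | {p2,p4} | {p3} — 3 equivalence classes.

3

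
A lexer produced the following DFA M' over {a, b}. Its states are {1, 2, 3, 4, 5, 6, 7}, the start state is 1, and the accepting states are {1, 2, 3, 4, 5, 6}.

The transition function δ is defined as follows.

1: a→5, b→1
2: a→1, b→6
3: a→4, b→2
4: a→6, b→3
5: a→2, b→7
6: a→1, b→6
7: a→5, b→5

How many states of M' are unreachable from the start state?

2

No path from 1 leads to 3, 4; the other 5 states are all reachable.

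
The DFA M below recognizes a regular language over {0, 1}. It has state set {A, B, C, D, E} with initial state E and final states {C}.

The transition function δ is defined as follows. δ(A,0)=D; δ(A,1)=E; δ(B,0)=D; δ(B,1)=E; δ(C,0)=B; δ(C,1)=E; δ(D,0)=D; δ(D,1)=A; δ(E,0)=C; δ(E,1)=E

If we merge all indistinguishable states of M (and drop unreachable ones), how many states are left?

Every state is reachable, so we keep all 5.
Initial partition by acceptance: {C} | {A,B,D,E}.
Split {A,B,D,E} by δ(·,0) → {A,B,D} and {E}.
Refine {A,B,D} on symbol 1: members go to different blocks, giving {A,B} and {D}.
Stable partition: {C} | {A,B} | {E} | {D} — 4 equivalence classes.

4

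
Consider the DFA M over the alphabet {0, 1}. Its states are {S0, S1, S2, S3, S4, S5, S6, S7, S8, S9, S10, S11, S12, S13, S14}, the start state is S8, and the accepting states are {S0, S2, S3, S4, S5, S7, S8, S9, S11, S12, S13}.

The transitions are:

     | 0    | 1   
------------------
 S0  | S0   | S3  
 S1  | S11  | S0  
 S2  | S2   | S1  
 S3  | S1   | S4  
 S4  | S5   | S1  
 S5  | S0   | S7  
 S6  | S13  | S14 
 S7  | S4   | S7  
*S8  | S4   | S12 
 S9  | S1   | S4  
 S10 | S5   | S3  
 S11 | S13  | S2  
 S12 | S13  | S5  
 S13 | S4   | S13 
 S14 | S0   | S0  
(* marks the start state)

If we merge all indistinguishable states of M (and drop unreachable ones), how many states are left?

10

Reachable states from the start: {S0,S1,S2,S3,S4,S5,S7,S8,S11,S12,S13}. Unreachable: {S6,S9,S10,S14} — drop them.
Initial partition by acceptance: {S0,S2,S3,S4,S5,S7,S8,S11,S12,S13} | {S1}.
On input 0, block {S0,S2,S3,S4,S5,S7,S8,S11,S12,S13} splits into {S0,S2,S4,S5,S7,S8,S11,S12,S13} and {S3}.
On input 1, block {S0,S2,S4,S5,S7,S8,S11,S12,S13} splits into {S5,S7,S8,S11,S12,S13} and {S2,S4} and {S0}.
On input 0, block {S5,S7,S8,S11,S12,S13} splits into {S7,S8,S13} and {S11,S12} and {S5}.
Split {S7,S8,S13} by δ(·,1) → {S7,S13} and {S8}.
On input 0, block {S2,S4} splits into {S2} and {S4}.
On input 1, block {S11,S12} splits into {S11} and {S12}.
Stable partition: {S7,S13} | {S1} | {S3} | {S2} | {S0} | {S11} | {S5} | {S8} | {S4} | {S12} — 10 equivalence classes.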